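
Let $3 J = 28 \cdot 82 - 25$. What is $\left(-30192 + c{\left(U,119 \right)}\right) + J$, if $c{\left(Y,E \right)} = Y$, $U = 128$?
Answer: $-29307$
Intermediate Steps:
$J = 757$ ($J = \frac{28 \cdot 82 - 25}{3} = \frac{2296 - 25}{3} = \frac{1}{3} \cdot 2271 = 757$)
$\left(-30192 + c{\left(U,119 \right)}\right) + J = \left(-30192 + 128\right) + 757 = -30064 + 757 = -29307$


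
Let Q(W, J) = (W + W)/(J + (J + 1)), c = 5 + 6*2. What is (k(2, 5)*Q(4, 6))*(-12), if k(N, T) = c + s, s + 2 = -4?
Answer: -1056/13 ≈ -81.231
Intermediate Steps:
s = -6 (s = -2 - 4 = -6)
c = 17 (c = 5 + 12 = 17)
k(N, T) = 11 (k(N, T) = 17 - 6 = 11)
Q(W, J) = 2*W/(1 + 2*J) (Q(W, J) = (2*W)/(J + (1 + J)) = (2*W)/(1 + 2*J) = 2*W/(1 + 2*J))
(k(2, 5)*Q(4, 6))*(-12) = (11*(2*4/(1 + 2*6)))*(-12) = (11*(2*4/(1 + 12)))*(-12) = (11*(2*4/13))*(-12) = (11*(2*4*(1/13)))*(-12) = (11*(8/13))*(-12) = (88/13)*(-12) = -1056/13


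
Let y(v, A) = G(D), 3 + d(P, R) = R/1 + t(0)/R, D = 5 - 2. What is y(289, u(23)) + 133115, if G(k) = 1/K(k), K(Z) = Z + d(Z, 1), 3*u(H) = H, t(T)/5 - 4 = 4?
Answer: 5457716/41 ≈ 1.3312e+5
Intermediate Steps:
t(T) = 40 (t(T) = 20 + 5*4 = 20 + 20 = 40)
u(H) = H/3
D = 3
d(P, R) = -3 + R + 40/R (d(P, R) = -3 + (R/1 + 40/R) = -3 + (R*1 + 40/R) = -3 + (R + 40/R) = -3 + R + 40/R)
K(Z) = 38 + Z (K(Z) = Z + (-3 + 1 + 40/1) = Z + (-3 + 1 + 40*1) = Z + (-3 + 1 + 40) = Z + 38 = 38 + Z)
G(k) = 1/(38 + k)
y(v, A) = 1/41 (y(v, A) = 1/(38 + 3) = 1/41)
y(289, u(23)) + 133115 = 1/41 + 133115 = 5457716/41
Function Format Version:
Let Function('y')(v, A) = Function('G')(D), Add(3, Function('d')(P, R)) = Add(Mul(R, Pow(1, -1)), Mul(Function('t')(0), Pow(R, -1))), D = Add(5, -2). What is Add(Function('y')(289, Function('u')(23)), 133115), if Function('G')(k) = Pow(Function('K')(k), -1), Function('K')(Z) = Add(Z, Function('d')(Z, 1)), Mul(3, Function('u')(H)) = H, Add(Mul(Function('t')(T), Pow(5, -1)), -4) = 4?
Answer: Rational(5457716, 41) ≈ 1.3312e+5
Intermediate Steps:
Function('t')(T) = 40 (Function('t')(T) = Add(20, Mul(5, 4)) = Add(20, 20) = 40)
Function('u')(H) = Mul(Rational(1, 3), H)
D = 3
Function('d')(P, R) = Add(-3, R, Mul(40, Pow(R, -1))) (Function('d')(P, R) = Add(-3, Add(Mul(R, Pow(1, -1)), Mul(40, Pow(R, -1)))) = Add(-3, Add(Mul(R, 1), Mul(40, Pow(R, -1)))) = Add(-3, Add(R, Mul(40, Pow(R, -1)))) = Add(-3, R, Mul(40, Pow(R, -1))))
Function('K')(Z) = Add(38, Z) (Function('K')(Z) = Add(Z, Add(-3, 1, Mul(40, Pow(1, -1)))) = Add(Z, Add(-3, 1, Mul(40, 1))) = Add(Z, Add(-3, 1, 40)) = Add(Z, 38) = Add(38, Z))
Function('G')(k) = Pow(Add(38, k), -1)
Function('y')(v, A) = Rational(1, 41) (Function('y')(v, A) = Pow(Add(38, 3), -1) = Pow(41, -1) = Rational(1, 41))
Add(Function('y')(289, Function('u')(23)), 133115) = Add(Rational(1, 41), 133115) = Rational(5457716, 41)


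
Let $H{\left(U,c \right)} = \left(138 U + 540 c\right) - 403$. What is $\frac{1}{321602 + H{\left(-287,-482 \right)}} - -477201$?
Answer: $\frac{10170584914}{21313} \approx 4.772 \cdot 10^{5}$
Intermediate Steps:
$H{\left(U,c \right)} = -403 + 138 U + 540 c$
$\frac{1}{321602 + H{\left(-287,-482 \right)}} - -477201 = \frac{1}{321602 + \left(-403 + 138 \left(-287\right) + 540 \left(-482\right)\right)} - -477201 = \frac{1}{321602 - 300289} + 477201 = \frac{1}{21313} + 477201 = \frac{10170584914}{21313}$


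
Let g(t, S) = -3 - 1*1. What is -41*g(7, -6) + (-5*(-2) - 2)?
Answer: 172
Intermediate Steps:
g(t, S) = -4 (g(t, S) = -3 - 1 = -4)
-41*g(7, -6) + (-5*(-2) - 2) = -41*(-4) + (-5*(-2) - 2) = 164 + (10 - 2) = 164 + 8 = 172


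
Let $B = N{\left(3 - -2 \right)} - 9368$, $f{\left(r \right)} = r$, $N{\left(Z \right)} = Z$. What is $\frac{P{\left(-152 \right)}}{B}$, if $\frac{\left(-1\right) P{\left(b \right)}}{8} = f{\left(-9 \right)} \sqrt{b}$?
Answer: $- \frac{48 i \sqrt{38}}{3121} \approx - 0.094807 i$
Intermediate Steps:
$B = -9363$ ($B = \left(3 - -2\right) - 9368 = \left(3 + 2\right) - 9368 = 5 - 9368 = -9363$)
$P{\left(b \right)} = 72 \sqrt{b}$ ($P{\left(b \right)} = - 8 \left(- 9 \sqrt{b}\right) = 72 \sqrt{b}$)
$\frac{P{\left(-152 \right)}}{B} = \frac{72 \sqrt{-152}}{-9363} = 72 \cdot 2 i \sqrt{38} \left(- \frac{1}{9363}\right) = 144 i \sqrt{38} \left(- \frac{1}{9363}\right) = - \frac{48 i \sqrt{38}}{3121}$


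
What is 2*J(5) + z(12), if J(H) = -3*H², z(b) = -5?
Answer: -155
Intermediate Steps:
2*J(5) + z(12) = 2*(-3*5²) - 5 = 2*(-3*25) - 5 = 2*(-75) - 5 = -150 - 5 = -155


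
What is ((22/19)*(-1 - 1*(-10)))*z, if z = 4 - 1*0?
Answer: 792/19 ≈ 41.684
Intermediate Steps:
z = 4 (z = 4 + 0 = 4)
((22/19)*(-1 - 1*(-10)))*z = ((22/19)*(-1 - 1*(-10)))*4 = ((22*(1/19))*(-1 + 10))*4 = ((22/19)*9)*4 = (198/19)*4 = 792/19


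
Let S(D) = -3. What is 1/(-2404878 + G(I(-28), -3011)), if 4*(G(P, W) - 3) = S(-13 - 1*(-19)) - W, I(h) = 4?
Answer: -1/2404123 ≈ -4.1595e-7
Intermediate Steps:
G(P, W) = 9/4 - W/4 (G(P, W) = 3 + (-3 - W)/4 = 3 + (-¾ - W/4) = 9/4 - W/4)
1/(-2404878 + G(I(-28), -3011)) = 1/(-2404878 + (9/4 - ¼*(-3011))) = 1/(-2404878 + (9/4 + 3011/4)) = 1/(-2404878 + 755) = 1/(-2404123) = -1/2404123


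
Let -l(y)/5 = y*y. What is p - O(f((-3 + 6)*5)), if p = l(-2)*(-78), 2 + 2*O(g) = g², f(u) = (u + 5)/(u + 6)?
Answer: 688201/441 ≈ 1560.5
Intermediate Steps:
l(y) = -5*y² (l(y) = -5*y*y = -5*y²)
f(u) = (5 + u)/(6 + u)
O(g) = -1 + g²/2
p = 1560 (p = -5*(-2)²*(-78) = -5*4*(-78) = -20*(-78) = 1560)
p - O(f((-3 + 6)*5)) = 1560 - (-1 + ((5 + (-3 + 6)*5)/(6 + (-3 + 6)*5))²/2) = 1560 - (-1 + ((5 + 3*5)/(6 + 3*5))²/2) = 1560 - (-1 + ((5 + 15)/(6 + 15))²/2) = 1560 - (-1 + (20/21)²/2) = 1560 - (-1 + (½)*(400/441)) = 1560 - (-1 + 200/441) = 1560 - 1*(-241/441) = 1560 + 241/441 = 688201/441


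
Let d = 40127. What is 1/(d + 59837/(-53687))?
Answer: 53687/2154238412 ≈ 2.4922e-5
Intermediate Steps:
1/(d + 59837/(-53687)) = 1/(40127 + 59837/(-53687)) = 1/(40127 + 59837*(-1/53687)) = 1/(40127 - 59837/53687) = 1/(2154238412/53687) = 53687/2154238412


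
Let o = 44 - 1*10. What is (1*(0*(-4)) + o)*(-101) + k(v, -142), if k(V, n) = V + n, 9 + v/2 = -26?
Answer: -3646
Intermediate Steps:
v = -70 (v = -18 + 2*(-26) = -18 - 52 = -70)
o = 34 (o = 44 - 10 = 34)
(1*(0*(-4)) + o)*(-101) + k(v, -142) = (1*(0*(-4)) + 34)*(-101) + (-70 - 142) = (1*0 + 34)*(-101) - 212 = (0 + 34)*(-101) - 212 = 34*(-101) - 212 = -3434 - 212 = -3646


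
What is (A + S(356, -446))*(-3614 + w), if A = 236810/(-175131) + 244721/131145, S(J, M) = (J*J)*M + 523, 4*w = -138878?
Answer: 16588335729087154179463/7655851665 ≈ 2.1668e+12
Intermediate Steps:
w = -69439/2 (w = (¼)*(-138878) = -69439/2 ≈ -34720.)
S(J, M) = 523 + M*J² (S(J, M) = J²*M + 523 = M*J² + 523 = 523 + M*J²)
A = 3933928667/7655851665 (A = 236810*(-1/175131) + 244721*(1/131145) = -236810/175131 + 244721/131145 = 3933928667/7655851665 ≈ 0.51385)
(A + S(356, -446))*(-3614 + w) = (3933928667/7655851665 + (523 - 446*356²))*(-3614 - 69439/2) = (3933928667/7655851665 + (523 - 446*126736))*(-76667/2) = (3933928667/7655851665 + (523 - 56524256))*(-76667/2) = (3933928667/7655851665 - 56523733)*(-76667/2) = -432737311466136778/7655851665*(-76667/2) = 16588335729087154179463/7655851665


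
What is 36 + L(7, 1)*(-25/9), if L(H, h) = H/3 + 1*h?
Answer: 722/27 ≈ 26.741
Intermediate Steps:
L(H, h) = h + H/3 (L(H, h) = H/3 + h = h + H/3)
36 + L(7, 1)*(-25/9) = 36 + (1 + (⅓)*7)*(-25/9) = 36 + (1 + 7/3)*(-25*⅑) = 36 + (10/3)*(-25/9) = 36 - 250/27 = 722/27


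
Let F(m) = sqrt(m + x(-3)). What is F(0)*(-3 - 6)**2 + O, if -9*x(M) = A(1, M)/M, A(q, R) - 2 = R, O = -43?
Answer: -43 + 9*I*sqrt(3) ≈ -43.0 + 15.588*I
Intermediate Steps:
A(q, R) = 2 + R
x(M) = -(2 + M)/(9*M)
F(m) = sqrt(-1/27 + m) (F(m) = sqrt(m + (1/9)*(-2 - 1*(-3))/(-3)) = sqrt(m + (1/9)*(-1/3)*(-2 + 3)) = sqrt(m + (1/9)*(-1/3)*1) = sqrt(m - 1/27) = sqrt(-1/27 + m))
F(0)*(-3 - 6)**2 + O = (sqrt(-3 + 81*0)/9)*(-3 - 6)**2 - 43 = (sqrt(-3 + 0)/9)*(-9)**2 - 43 = (sqrt(-3)/9)*81 - 43 = ((I*sqrt(3))/9)*81 - 43 = (I*sqrt(3)/9)*81 - 43 = 9*I*sqrt(3) - 43 = -43 + 9*I*sqrt(3)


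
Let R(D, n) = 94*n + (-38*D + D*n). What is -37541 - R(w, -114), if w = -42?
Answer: -33209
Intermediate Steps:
R(D, n) = -38*D + 94*n + D*n
-37541 - R(w, -114) = -37541 - (-38*(-42) + 94*(-114) - 42*(-114)) = -37541 - (1596 - 10716 + 4788) = -37541 - 1*(-4332) = -37541 + 4332 = -33209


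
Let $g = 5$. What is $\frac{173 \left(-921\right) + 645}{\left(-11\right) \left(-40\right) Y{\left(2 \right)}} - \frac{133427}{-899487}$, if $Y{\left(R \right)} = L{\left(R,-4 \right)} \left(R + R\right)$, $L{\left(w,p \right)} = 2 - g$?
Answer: $\frac{1494190496}{49471785} \approx 30.203$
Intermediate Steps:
$L{\left(w,p \right)} = -3$ ($L{\left(w,p \right)} = 2 - 5 = -3$)
$Y{\left(R \right)} = - 6 R$ ($Y{\left(R \right)} = - 3 \left(R + R\right) = - 3 \cdot 2 R = - 6 R$)
$\frac{173 \left(-921\right) + 645}{\left(-11\right) \left(-40\right) Y{\left(2 \right)}} - \frac{133427}{-899487} = \frac{173 \left(-921\right) + 645}{\left(-11\right) \left(-40\right) \left(\left(-6\right) 2\right)} - \frac{133427}{-899487} = \frac{-159333 + 645}{440 \left(-12\right)} - - \frac{133427}{899487} = - \frac{158688}{-5280} + \frac{133427}{899487} = \left(-158688\right) \left(- \frac{1}{5280}\right) + \frac{133427}{899487} = \frac{1653}{55} + \frac{133427}{899487} = \frac{1494190496}{49471785}$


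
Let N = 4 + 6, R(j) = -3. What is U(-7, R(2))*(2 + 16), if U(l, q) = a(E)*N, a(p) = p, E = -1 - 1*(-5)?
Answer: 720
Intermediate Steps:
E = 4 (E = -1 + 5 = 4)
N = 10
U(l, q) = 40 (U(l, q) = 4*10 = 40)
U(-7, R(2))*(2 + 16) = 40*(2 + 16) = 40*18 = 720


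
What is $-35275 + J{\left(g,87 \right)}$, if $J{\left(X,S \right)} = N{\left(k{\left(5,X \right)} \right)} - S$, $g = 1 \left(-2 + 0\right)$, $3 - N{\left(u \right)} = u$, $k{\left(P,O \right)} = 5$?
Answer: $-35364$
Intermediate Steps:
$N{\left(u \right)} = 3 - u$
$g = -2$ ($g = 1 \left(-2\right) = -2$)
$J{\left(X,S \right)} = -2 - S$ ($J{\left(X,S \right)} = \left(3 - 5\right) - S = -2 - S$)
$-35275 + J{\left(g,87 \right)} = -35275 - 89 = -35364$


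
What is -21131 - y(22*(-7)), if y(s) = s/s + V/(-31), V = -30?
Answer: -655122/31 ≈ -21133.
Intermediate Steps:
y(s) = 61/31 (y(s) = s/s - 30/(-31) = 1 - 30*(-1/31) = 1 + 30/31 = 61/31)
-21131 - y(22*(-7)) = -21131 - 1*61/31 = -21131 - 61/31 = -655122/31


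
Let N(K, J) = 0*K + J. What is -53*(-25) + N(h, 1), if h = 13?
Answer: 1326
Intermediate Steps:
N(K, J) = J (N(K, J) = 0 + J = J)
-53*(-25) + N(h, 1) = -53*(-25) + 1 = 1325 + 1 = 1326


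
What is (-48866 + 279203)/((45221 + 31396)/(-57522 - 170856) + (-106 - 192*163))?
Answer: -922875498/125817589 ≈ -7.3350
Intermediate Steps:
(-48866 + 279203)/((45221 + 31396)/(-57522 - 170856) + (-106 - 192*163)) = 230337/(76617/(-228378) + (-106 - 31296)) = 230337/(76617*(-1/228378) - 31402) = 230337/(-25539/76126 - 31402) = 230337/(-2390534191/76126) = 230337*(-76126/2390534191) = -922875498/125817589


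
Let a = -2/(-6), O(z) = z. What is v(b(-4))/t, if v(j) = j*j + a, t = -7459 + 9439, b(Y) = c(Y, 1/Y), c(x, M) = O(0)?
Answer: 1/5940 ≈ 0.00016835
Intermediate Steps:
c(x, M) = 0
b(Y) = 0
a = ⅓ (a = -2*(-⅙) = ⅓ ≈ 0.33333)
t = 1980
v(j) = ⅓ + j² (v(j) = j*j + ⅓ = j² + ⅓ = ⅓ + j²)
v(b(-4))/t = (⅓ + 0²)/1980 = (⅓ + 0)*(1/1980) = (⅓)*(1/1980) = 1/5940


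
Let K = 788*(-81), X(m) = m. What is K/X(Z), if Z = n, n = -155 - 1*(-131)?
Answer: 5319/2 ≈ 2659.5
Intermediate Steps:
n = -24 (n = -155 + 131 = -24)
Z = -24
K = -63828
K/X(Z) = -63828/(-24) = -63828*(-1/24) = 5319/2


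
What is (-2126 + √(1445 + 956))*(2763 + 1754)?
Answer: -9381809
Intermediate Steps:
(-2126 + √(1445 + 956))*(2763 + 1754) = (-2126 + √2401)*4517 = (-2126 + 49)*4517 = -2077*4517 = -9381809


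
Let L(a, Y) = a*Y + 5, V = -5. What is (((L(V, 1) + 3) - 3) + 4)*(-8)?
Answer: -32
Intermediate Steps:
L(a, Y) = 5 + Y*a (L(a, Y) = Y*a + 5 = 5 + Y*a)
(((L(V, 1) + 3) - 3) + 4)*(-8) = ((((5 + 1*(-5)) + 3) - 3) + 4)*(-8) = ((((5 - 5) + 3) - 3) + 4)*(-8) = (((0 + 3) - 3) + 4)*(-8) = ((3 - 3) + 4)*(-8) = (0 + 4)*(-8) = 4*(-8) = -32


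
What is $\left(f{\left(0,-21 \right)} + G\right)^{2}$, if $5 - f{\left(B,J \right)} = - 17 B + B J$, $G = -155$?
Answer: $22500$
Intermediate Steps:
$f{\left(B,J \right)} = 5 + 17 B - B J$ ($f{\left(B,J \right)} = 5 - \left(- 17 B + B J\right) = 5 + 17 B - B J$)
$\left(f{\left(0,-21 \right)} + G\right)^{2} = \left(\left(5 + 17 \cdot 0 - 0 \left(-21\right)\right) - 155\right)^{2} = \left(\left(5 + 0 + 0\right) - 155\right)^{2} = \left(5 - 155\right)^{2} = \left(-150\right)^{2} = 22500$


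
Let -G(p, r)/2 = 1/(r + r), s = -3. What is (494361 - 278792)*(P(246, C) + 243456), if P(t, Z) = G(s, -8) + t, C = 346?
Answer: 420276987073/8 ≈ 5.2535e+10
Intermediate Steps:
G(p, r) = -1/r (G(p, r) = -2/(r + r) = -2*1/(2*r) = -1/r)
P(t, Z) = ⅛ + t (P(t, Z) = -1/(-8) + t = -1*(-⅛) + t = ⅛ + t)
(494361 - 278792)*(P(246, C) + 243456) = (494361 - 278792)*((⅛ + 246) + 243456) = 215569*(1969/8 + 243456) = 215569*(1949617/8) = 420276987073/8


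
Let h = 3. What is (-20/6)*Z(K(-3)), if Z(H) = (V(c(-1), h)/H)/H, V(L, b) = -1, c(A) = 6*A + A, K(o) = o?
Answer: 10/27 ≈ 0.37037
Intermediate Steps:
c(A) = 7*A
Z(H) = -1/H² (Z(H) = (-1/H)/H = -1/H²)
(-20/6)*Z(K(-3)) = (-20/6)*(-1/(-3)²) = (-20*⅙)*(-1*⅑) = -10/3*(-⅑) = 10/27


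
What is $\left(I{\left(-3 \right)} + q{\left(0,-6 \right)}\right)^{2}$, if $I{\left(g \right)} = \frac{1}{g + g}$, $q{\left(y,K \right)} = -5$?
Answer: $\frac{961}{36} \approx 26.694$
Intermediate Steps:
$I{\left(g \right)} = \frac{1}{2 g}$
$\left(I{\left(-3 \right)} + q{\left(0,-6 \right)}\right)^{2} = \left(\frac{1}{2 \left(-3\right)} - 5\right)^{2} = \left(\frac{1}{2} \left(- \frac{1}{3}\right) - 5\right)^{2} = \left(- \frac{1}{6} - 5\right)^{2} = \left(- \frac{31}{6}\right)^{2} = \frac{961}{36}$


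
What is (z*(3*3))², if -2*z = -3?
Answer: 729/4 ≈ 182.25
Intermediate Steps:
z = 3/2 (z = -½*(-3) = 3/2 ≈ 1.5000)
(z*(3*3))² = (3*(3*3)/2)² = ((3/2)*9)² = (27/2)² = 729/4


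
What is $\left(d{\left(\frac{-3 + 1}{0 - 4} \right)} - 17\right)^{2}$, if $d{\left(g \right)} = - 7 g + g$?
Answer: $400$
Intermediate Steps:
$d{\left(g \right)} = - 6 g$
$\left(d{\left(\frac{-3 + 1}{0 - 4} \right)} - 17\right)^{2} = \left(- 6 \frac{-3 + 1}{0 - 4} - 17\right)^{2} = \left(- 6 \left(- \frac{2}{-4}\right) - 17\right)^{2} = \left(- 6 \left(\left(-2\right) \left(- \frac{1}{4}\right)\right) - 17\right)^{2} = \left(\left(-6\right) \frac{1}{2} - 17\right)^{2} = \left(-3 - 17\right)^{2} = \left(-20\right)^{2} = 400$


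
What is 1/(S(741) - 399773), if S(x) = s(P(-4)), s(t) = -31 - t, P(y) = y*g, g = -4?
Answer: -1/399820 ≈ -2.5011e-6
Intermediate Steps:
P(y) = -4*y (P(y) = y*(-4) = -4*y)
S(x) = -47 (S(x) = -31 - (-4)*(-4) = -31 - 1*16 = -31 - 16 = -47)
1/(S(741) - 399773) = 1/(-47 - 399773) = 1/(-399820) = -1/399820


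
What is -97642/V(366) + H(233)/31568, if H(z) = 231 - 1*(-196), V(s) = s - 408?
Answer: 1541190295/662928 ≈ 2324.8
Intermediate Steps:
V(s) = -408 + s
H(z) = 427 (H(z) = 231 + 196 = 427)
-97642/V(366) + H(233)/31568 = -97642/(-408 + 366) + 427/31568 = -97642/(-42) + 427*(1/31568) = -97642*(-1/42) + 427/31568 = 48821/21 + 427/31568 = 1541190295/662928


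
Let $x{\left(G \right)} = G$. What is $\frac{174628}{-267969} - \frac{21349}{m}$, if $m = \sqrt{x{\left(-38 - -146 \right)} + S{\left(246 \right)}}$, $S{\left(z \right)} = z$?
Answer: $- \frac{174628}{267969} - \frac{21349 \sqrt{354}}{354} \approx -1135.3$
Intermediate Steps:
$m = \sqrt{354}$ ($m = \sqrt{\left(-38 - -146\right) + 246} = \sqrt{\left(-38 + 146\right) + 246} = \sqrt{108 + 246} = \sqrt{354} \approx 18.815$)
$\frac{174628}{-267969} - \frac{21349}{m} = \frac{174628}{-267969} - \frac{21349}{\sqrt{354}} = 174628 \left(- \frac{1}{267969}\right) - 21349 \frac{\sqrt{354}}{354} = - \frac{174628}{267969} - \frac{21349 \sqrt{354}}{354}$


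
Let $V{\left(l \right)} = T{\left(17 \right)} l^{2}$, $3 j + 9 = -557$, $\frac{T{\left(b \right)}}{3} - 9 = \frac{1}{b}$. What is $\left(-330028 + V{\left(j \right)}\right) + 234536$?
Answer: $\frac{44464732}{51} \approx 8.7186 \cdot 10^{5}$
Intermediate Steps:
$T{\left(b \right)} = 27 + \frac{3}{b}$
$j = - \frac{566}{3}$ ($j = -3 + \frac{1}{3} \left(-557\right) = -3 - \frac{557}{3} = - \frac{566}{3} \approx -188.67$)
$V{\left(l \right)} = \frac{462 l^{2}}{17}$ ($V{\left(l \right)} = \left(27 + \frac{3}{17}\right) l^{2} = \frac{462 l^{2}}{17}$)
$\left(-330028 + V{\left(j \right)}\right) + 234536 = \left(-330028 + \frac{462 \left(- \frac{566}{3}\right)^{2}}{17}\right) + 234536 = \left(-330028 + \frac{462}{17} \cdot \frac{320356}{9}\right) + 234536 = \left(-330028 + \frac{49334824}{51}\right) + 234536 = \frac{32503396}{51} + 234536 = \frac{44464732}{51}$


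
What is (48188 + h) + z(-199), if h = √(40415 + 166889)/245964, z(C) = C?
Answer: 47989 + √51826/122982 ≈ 47989.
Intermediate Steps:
h = √51826/122982 (h = √207304*(1/245964) = (2*√51826)*(1/245964) = √51826/122982 ≈ 0.0018511)
(48188 + h) + z(-199) = (48188 + √51826/122982) - 199 = 47989 + √51826/122982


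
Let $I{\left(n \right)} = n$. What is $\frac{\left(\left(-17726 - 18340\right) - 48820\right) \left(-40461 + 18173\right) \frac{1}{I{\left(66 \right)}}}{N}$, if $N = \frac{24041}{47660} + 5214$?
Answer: $\frac{45084910373440}{8201268273} \approx 5497.3$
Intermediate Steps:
$N = \frac{248523281}{47660}$ ($N = 24041 \cdot \frac{1}{47660} + 5214 = \frac{24041}{47660} + 5214 = \frac{248523281}{47660} \approx 5214.5$)
$\frac{\left(\left(-17726 - 18340\right) - 48820\right) \left(-40461 + 18173\right) \frac{1}{I{\left(66 \right)}}}{N} = \frac{\left(\left(-17726 - 18340\right) - 48820\right) \left(-40461 + 18173\right) \frac{1}{66}}{\frac{248523281}{47660}} = \left(\left(-17726 - 18340\right) - 48820\right) \left(-22288\right) \frac{1}{66} \cdot \frac{47660}{248523281} = \left(-36066 - 48820\right) \left(-22288\right) \frac{1}{66} \cdot \frac{47660}{248523281} = \left(-84886\right) \left(-22288\right) \frac{1}{66} \cdot \frac{47660}{248523281} = 1891939168 \cdot \frac{1}{66} \cdot \frac{47660}{248523281} = \frac{945969584}{33} \cdot \frac{47660}{248523281} = \frac{45084910373440}{8201268273}$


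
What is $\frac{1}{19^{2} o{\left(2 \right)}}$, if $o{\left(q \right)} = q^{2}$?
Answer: $\frac{1}{1444} \approx 0.00069252$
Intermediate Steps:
$\frac{1}{19^{2} o{\left(2 \right)}} = \frac{1}{19^{2} \cdot 2^{2}} = \frac{1}{361 \cdot 4} = \frac{1}{1444}$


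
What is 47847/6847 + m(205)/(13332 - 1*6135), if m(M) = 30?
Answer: 2801303/400633 ≈ 6.9922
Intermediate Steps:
47847/6847 + m(205)/(13332 - 1*6135) = 47847/6847 + 30/(13332 - 1*6135) = 47847*(1/6847) + 30/(13332 - 6135) = 1167/167 + 30/7197 = 1167/167 + 30*(1/7197) = 1167/167 + 10/2399 = 2801303/400633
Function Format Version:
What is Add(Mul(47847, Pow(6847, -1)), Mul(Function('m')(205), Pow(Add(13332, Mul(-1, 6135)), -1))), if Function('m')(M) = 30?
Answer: Rational(2801303, 400633) ≈ 6.9922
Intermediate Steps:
Add(Mul(47847, Pow(6847, -1)), Mul(Function('m')(205), Pow(Add(13332, Mul(-1, 6135)), -1))) = Add(Mul(47847, Pow(6847, -1)), Mul(30, Pow(Add(13332, Mul(-1, 6135)), -1))) = Add(Mul(47847, Rational(1, 6847)), Mul(30, Pow(Add(13332, -6135), -1))) = Add(Rational(1167, 167), Mul(30, Pow(7197, -1))) = Add(Rational(1167, 167), Mul(30, Rational(1, 7197))) = Add(Rational(1167, 167), Rational(10, 2399)) = Rational(2801303, 400633)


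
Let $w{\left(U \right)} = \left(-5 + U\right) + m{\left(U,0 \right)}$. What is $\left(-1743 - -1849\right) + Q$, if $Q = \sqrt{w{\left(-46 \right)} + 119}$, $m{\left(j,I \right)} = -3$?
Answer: $106 + \sqrt{65} \approx 114.06$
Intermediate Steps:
$w{\left(U \right)} = -8 + U$ ($w{\left(U \right)} = \left(-5 + U\right) - 3 = -8 + U$)
$Q = \sqrt{65}$ ($Q = \sqrt{\left(-8 - 46\right) + 119} = \sqrt{-54 + 119} = \sqrt{65} \approx 8.0623$)
$\left(-1743 - -1849\right) + Q = \left(-1743 - -1849\right) + \sqrt{65} = \left(-1743 + 1849\right) + \sqrt{65} = 106 + \sqrt{65}$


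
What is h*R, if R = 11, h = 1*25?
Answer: 275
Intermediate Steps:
h = 25
h*R = 25*11 = 275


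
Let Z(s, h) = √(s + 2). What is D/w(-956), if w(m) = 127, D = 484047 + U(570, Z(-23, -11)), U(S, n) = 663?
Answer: 484710/127 ≈ 3816.6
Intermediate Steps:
Z(s, h) = √(2 + s)
D = 484710 (D = 484047 + 663 = 484710)
D/w(-956) = 484710/127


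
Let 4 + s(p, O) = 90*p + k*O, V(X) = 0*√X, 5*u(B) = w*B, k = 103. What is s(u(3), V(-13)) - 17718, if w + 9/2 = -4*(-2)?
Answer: -17533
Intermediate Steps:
w = 7/2 (w = -9/2 - 4*(-2) = -9/2 + 8 = 7/2 ≈ 3.5000)
u(B) = 7*B/10 (u(B) = (7*B/2)/5 = 7*B/10)
V(X) = 0
s(p, O) = -4 + 90*p + 103*O (s(p, O) = -4 + (90*p + 103*O) = -4 + 90*p + 103*O)
s(u(3), V(-13)) - 17718 = (-4 + 90*((7/10)*3) + 103*0) - 17718 = (-4 + 90*(21/10) + 0) - 17718 = (-4 + 189 + 0) - 17718 = 185 - 17718 = -17533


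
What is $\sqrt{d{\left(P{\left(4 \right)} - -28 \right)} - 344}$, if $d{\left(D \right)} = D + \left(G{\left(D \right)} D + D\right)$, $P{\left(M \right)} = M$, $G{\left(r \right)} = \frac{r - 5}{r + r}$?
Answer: $\frac{i \sqrt{1066}}{2} \approx 16.325 i$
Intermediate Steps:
$G{\left(r \right)} = \frac{-5 + r}{2 r}$
$d{\left(D \right)} = - \frac{5}{2} + \frac{5 D}{2}$ ($d{\left(D \right)} = D + \left(\frac{-5 + D}{2 D} D + D\right) = D + \left(\left(- \frac{5}{2} + \frac{D}{2}\right) + D\right) = D + \left(- \frac{5}{2} + \frac{3 D}{2}\right) = - \frac{5}{2} + \frac{5 D}{2}$)
$\sqrt{d{\left(P{\left(4 \right)} - -28 \right)} - 344} = \sqrt{\left(- \frac{5}{2} + \frac{5 \left(4 - -28\right)}{2}\right) - 344} = \sqrt{\left(- \frac{5}{2} + \frac{5 \left(4 + 28\right)}{2}\right) - 344} = \sqrt{\left(- \frac{5}{2} + \frac{5}{2} \cdot 32\right) - 344} = \sqrt{\left(- \frac{5}{2} + 80\right) - 344} = \sqrt{\frac{155}{2} - 344} = \sqrt{- \frac{533}{2}} = \frac{i \sqrt{1066}}{2}$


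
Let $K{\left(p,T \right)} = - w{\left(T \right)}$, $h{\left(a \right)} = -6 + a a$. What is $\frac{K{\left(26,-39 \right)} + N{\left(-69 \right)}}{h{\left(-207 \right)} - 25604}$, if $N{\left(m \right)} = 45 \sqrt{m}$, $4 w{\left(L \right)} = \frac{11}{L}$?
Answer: $\frac{11}{2689284} + \frac{45 i \sqrt{69}}{17239} \approx 4.0903 \cdot 10^{-6} + 0.021683 i$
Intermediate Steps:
$w{\left(L \right)} = \frac{11}{4 L}$ ($w{\left(L \right)} = \frac{11 \frac{1}{L}}{4} = \frac{11}{4 L}$)
$h{\left(a \right)} = -6 + a^{2}$
$K{\left(p,T \right)} = - \frac{11}{4 T}$
$\frac{K{\left(26,-39 \right)} + N{\left(-69 \right)}}{h{\left(-207 \right)} - 25604} = \frac{- \frac{11}{4 \left(-39\right)} + 45 \sqrt{-69}}{\left(-6 + \left(-207\right)^{2}\right) - 25604} = \frac{\left(- \frac{11}{4}\right) \left(- \frac{1}{39}\right) + 45 i \sqrt{69}}{\left(-6 + 42849\right) - 25604} = \frac{\frac{11}{156} + 45 i \sqrt{69}}{42843 - 25604} = \frac{\frac{11}{156} + 45 i \sqrt{69}}{17239} = \left(\frac{11}{156} + 45 i \sqrt{69}\right) \frac{1}{17239} = \frac{11}{2689284} + \frac{45 i \sqrt{69}}{17239}$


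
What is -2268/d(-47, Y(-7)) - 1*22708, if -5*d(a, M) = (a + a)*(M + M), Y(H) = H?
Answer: -1066871/47 ≈ -22699.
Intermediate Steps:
d(a, M) = -4*M*a/5 (d(a, M) = -(a + a)*(M + M)/5 = -2*a*2*M/5 = -4*M*a/5)
-2268/d(-47, Y(-7)) - 1*22708 = -2268/((-4/5*(-7)*(-47))) - 1*22708 = -2268/(-1316/5) - 22708 = -2268*(-5/1316) - 22708 = 405/47 - 22708 = -1066871/47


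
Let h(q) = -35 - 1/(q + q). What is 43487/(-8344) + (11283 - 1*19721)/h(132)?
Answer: 18185498041/77106904 ≈ 235.85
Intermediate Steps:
h(q) = -35 - 1/(2*q)
43487/(-8344) + (11283 - 1*19721)/h(132) = 43487/(-8344) + (11283 - 1*19721)/(-35 - 1/2/132) = 43487*(-1/8344) + (11283 - 19721)/(-35 - 1/2*1/132) = -43487/8344 - 8438/(-35 - 1/264) = -43487/8344 - 8438/(-9241/264) = -43487/8344 - 8438*(-264/9241) = -43487/8344 + 2227632/9241 = 18185498041/77106904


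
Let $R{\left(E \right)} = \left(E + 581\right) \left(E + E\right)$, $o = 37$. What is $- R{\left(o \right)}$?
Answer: $-45732$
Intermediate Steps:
$R{\left(E \right)} = 2 E \left(581 + E\right)$ ($R{\left(E \right)} = \left(581 + E\right) 2 E = 2 E \left(581 + E\right)$)
$- R{\left(o \right)} = - 2 \cdot 37 \left(581 + 37\right) = - 2 \cdot 37 \cdot 618 = \left(-1\right) 45732 = -45732$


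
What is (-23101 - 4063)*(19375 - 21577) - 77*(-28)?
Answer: 59817284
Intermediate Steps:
(-23101 - 4063)*(19375 - 21577) - 77*(-28) = -27164*(-2202) + 2156 = 59815128 + 2156 = 59817284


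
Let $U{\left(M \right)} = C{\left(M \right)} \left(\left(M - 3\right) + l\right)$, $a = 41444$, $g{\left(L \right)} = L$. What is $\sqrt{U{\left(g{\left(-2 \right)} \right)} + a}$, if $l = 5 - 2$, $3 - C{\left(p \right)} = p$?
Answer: $\sqrt{41434} \approx 203.55$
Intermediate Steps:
$C{\left(p \right)} = 3 - p$
$l = 3$
$U{\left(M \right)} = M \left(3 - M\right)$ ($U{\left(M \right)} = \left(3 - M\right) \left(\left(M - 3\right) + 3\right) = \left(3 - M\right) \left(\left(-3 + M\right) + 3\right) = \left(3 - M\right) M = M \left(3 - M\right)$)
$\sqrt{U{\left(g{\left(-2 \right)} \right)} + a} = \sqrt{- 2 \left(3 - -2\right) + 41444} = \sqrt{- 2 \left(3 + 2\right) + 41444} = \sqrt{\left(-2\right) 5 + 41444} = \sqrt{-10 + 41444} = \sqrt{41434}$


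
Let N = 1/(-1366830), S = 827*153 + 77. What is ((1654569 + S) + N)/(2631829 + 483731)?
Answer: 2434566158909/4258440874800 ≈ 0.57170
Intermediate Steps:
S = 126608 (S = 126531 + 77 = 126608)
N = -1/1366830 ≈ -7.3162e-7
((1654569 + S) + N)/(2631829 + 483731) = ((1654569 + 126608) - 1/1366830)/(2631829 + 483731) = (1781177 - 1/1366830)/3115560 = (2434566158909/1366830)*(1/3115560) = 2434566158909/4258440874800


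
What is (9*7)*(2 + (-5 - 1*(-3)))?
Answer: 0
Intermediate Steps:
(9*7)*(2 + (-5 - 1*(-3))) = 63*(2 + (-5 + 3)) = 63*(2 - 2) = 63*0 = 0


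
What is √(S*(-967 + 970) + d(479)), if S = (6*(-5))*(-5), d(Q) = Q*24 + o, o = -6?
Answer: 2*√2985 ≈ 109.27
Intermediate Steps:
d(Q) = -6 + 24*Q (d(Q) = Q*24 - 6 = 24*Q - 6 = -6 + 24*Q)
S = 150 (S = -30*(-5) = 150)
√(S*(-967 + 970) + d(479)) = √(150*(-967 + 970) + (-6 + 24*479)) = √(150*3 + (-6 + 11496)) = √(450 + 11490) = √11940 = 2*√2985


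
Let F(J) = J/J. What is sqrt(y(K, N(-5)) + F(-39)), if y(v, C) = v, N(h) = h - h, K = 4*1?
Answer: sqrt(5) ≈ 2.2361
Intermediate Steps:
K = 4
N(h) = 0
F(J) = 1
sqrt(y(K, N(-5)) + F(-39)) = sqrt(4 + 1) = sqrt(5)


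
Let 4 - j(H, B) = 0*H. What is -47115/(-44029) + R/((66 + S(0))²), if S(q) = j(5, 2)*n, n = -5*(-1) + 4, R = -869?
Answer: 451923259/458077716 ≈ 0.98656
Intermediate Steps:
j(H, B) = 4 (j(H, B) = 4 - 0*H = 4 - 1*0 = 4 + 0 = 4)
n = 9 (n = 5 + 4 = 9)
S(q) = 36 (S(q) = 4*9 = 36)
-47115/(-44029) + R/((66 + S(0))²) = -47115/(-44029) - 869/(66 + 36)² = -47115*(-1/44029) - 869/(102²) = 47115/44029 - 869/10404 = 451923259/458077716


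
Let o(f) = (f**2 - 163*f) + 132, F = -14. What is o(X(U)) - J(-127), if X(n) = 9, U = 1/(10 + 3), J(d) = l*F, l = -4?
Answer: -1310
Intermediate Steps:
J(d) = 56 (J(d) = -4*(-14) = 56)
U = 1/13 ≈ 0.076923
o(f) = 132 + f**2 - 163*f
o(X(U)) - J(-127) = (132 + 9**2 - 163*9) - 1*56 = (132 + 81 - 1467) - 56 = -1254 - 56 = -1310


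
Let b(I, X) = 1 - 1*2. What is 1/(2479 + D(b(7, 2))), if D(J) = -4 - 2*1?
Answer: 1/2473 ≈ 0.00040437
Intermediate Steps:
b(I, X) = -1 (b(I, X) = 1 - 2 = -1)
D(J) = -6 (D(J) = -4 - 2 = -6)
1/(2479 + D(b(7, 2))) = 1/(2479 - 6) = 1/2473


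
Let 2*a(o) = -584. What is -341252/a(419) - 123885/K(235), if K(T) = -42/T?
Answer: 709610107/1022 ≈ 6.9434e+5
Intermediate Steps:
a(o) = -292 (a(o) = (1/2)*(-584) = -292)
-341252/a(419) - 123885/K(235) = -341252/(-292) - 123885/((-42/235)) = -341252*(-1/292) - 123885/((-42*1/235)) = 85313/73 - 123885/(-42/235) = 85313/73 - 123885*(-235/42) = 85313/73 + 9704325/14 = 709610107/1022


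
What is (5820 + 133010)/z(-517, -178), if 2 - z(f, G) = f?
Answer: 138830/519 ≈ 267.50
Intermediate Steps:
z(f, G) = 2 - f
(5820 + 133010)/z(-517, -178) = (5820 + 133010)/(2 - 1*(-517)) = 138830/(2 + 517) = 138830/519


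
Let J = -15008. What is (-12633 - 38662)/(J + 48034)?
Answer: -51295/33026 ≈ -1.5532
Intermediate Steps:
(-12633 - 38662)/(J + 48034) = (-12633 - 38662)/(-15008 + 48034) = -51295/33026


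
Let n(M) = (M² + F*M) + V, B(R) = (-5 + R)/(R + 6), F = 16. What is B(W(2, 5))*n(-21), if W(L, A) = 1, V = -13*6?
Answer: -108/7 ≈ -15.429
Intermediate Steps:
V = -78
B(R) = (-5 + R)/(6 + R)
n(M) = -78 + M² + 16*M (n(M) = (M² + 16*M) - 78 = -78 + M² + 16*M)
B(W(2, 5))*n(-21) = ((-5 + 1)/(6 + 1))*(-78 + (-21)² + 16*(-21)) = (-4/7)*(-78 + 441 - 336) = ((⅐)*(-4))*27 = -4/7*27 = -108/7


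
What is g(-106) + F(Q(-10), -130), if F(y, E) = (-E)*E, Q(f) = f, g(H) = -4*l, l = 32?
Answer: -17028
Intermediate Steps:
g(H) = -128 (g(H) = -4*32 = -128)
F(y, E) = -E²
g(-106) + F(Q(-10), -130) = -128 - 1*(-130)² = -128 - 1*16900 = -128 - 16900 = -17028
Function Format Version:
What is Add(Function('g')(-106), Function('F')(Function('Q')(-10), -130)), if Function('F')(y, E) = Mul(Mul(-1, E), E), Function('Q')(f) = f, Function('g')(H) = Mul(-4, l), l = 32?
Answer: -17028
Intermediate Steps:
Function('g')(H) = -128 (Function('g')(H) = Mul(-4, 32) = -128)
Function('F')(y, E) = Mul(-1, Pow(E, 2))
Add(Function('g')(-106), Function('F')(Function('Q')(-10), -130)) = Add(-128, Mul(-1, Pow(-130, 2))) = Add(-128, Mul(-1, 16900)) = Add(-128, -16900) = -17028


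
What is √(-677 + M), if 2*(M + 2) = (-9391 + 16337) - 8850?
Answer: I*√1631 ≈ 40.386*I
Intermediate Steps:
M = -954 (M = -2 + ((-9391 + 16337) - 8850)/2 = -2 + (6946 - 8850)/2 = -2 + (½)*(-1904) = -2 - 952 = -954)
√(-677 + M) = √(-677 - 954) = √(-1631) = I*√1631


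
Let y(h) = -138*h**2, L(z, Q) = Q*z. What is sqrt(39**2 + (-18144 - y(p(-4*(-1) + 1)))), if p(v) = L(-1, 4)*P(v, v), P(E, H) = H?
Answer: sqrt(38577) ≈ 196.41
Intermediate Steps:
p(v) = -4*v (p(v) = (4*(-1))*v = -4*v)
sqrt(39**2 + (-18144 - y(p(-4*(-1) + 1)))) = sqrt(39**2 + (-18144 - (-138)*(-4*(-4*(-1) + 1))**2)) = sqrt(1521 + (-18144 - (-138)*(-4*(4 + 1))**2)) = sqrt(1521 + (-18144 - (-138)*(-4*5)**2)) = sqrt(1521 + (-18144 - (-138)*(-20)**2)) = sqrt(1521 + (-18144 - (-138)*400)) = sqrt(1521 + (-18144 - 1*(-55200))) = sqrt(1521 + (-18144 + 55200)) = sqrt(1521 + 37056) = sqrt(38577)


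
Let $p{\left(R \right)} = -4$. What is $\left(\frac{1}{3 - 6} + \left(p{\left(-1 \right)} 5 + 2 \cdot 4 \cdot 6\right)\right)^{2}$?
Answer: $\frac{6889}{9} \approx 765.44$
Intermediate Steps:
$\left(\frac{1}{3 - 6} + \left(p{\left(-1 \right)} 5 + 2 \cdot 4 \cdot 6\right)\right)^{2} = \left(\frac{1}{3 - 6} - \left(20 - 2 \cdot 4 \cdot 6\right)\right)^{2} = \left(\frac{1}{-3} + \left(-20 + 8 \cdot 6\right)\right)^{2} = \left(- \frac{1}{3} + \left(-20 + 48\right)\right)^{2} = \left(- \frac{1}{3} + 28\right)^{2} = \left(\frac{83}{3}\right)^{2} = \frac{6889}{9}$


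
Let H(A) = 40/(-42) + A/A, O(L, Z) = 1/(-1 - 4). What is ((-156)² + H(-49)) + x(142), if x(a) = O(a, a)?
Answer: 2555264/105 ≈ 24336.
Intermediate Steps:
O(L, Z) = -⅕ (O(L, Z) = 1/(-5) = -⅕)
H(A) = 1/21 (H(A) = 40*(-1/42) + 1 = -20/21 + 1 = 1/21)
x(a) = -⅕
((-156)² + H(-49)) + x(142) = ((-156)² + 1/21) - ⅕ = (24336 + 1/21) - ⅕ = 511057/21 - ⅕ = 2555264/105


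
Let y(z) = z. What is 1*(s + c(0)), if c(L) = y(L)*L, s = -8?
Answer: -8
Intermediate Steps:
c(L) = L² (c(L) = L*L = L²)
1*(s + c(0)) = 1*(-8 + 0²) = 1*(-8 + 0) = 1*(-8) = -8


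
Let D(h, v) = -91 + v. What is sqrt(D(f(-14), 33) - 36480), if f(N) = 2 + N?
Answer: I*sqrt(36538) ≈ 191.15*I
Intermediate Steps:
sqrt(D(f(-14), 33) - 36480) = sqrt((-91 + 33) - 36480) = sqrt(-58 - 36480) = sqrt(-36538) = I*sqrt(36538)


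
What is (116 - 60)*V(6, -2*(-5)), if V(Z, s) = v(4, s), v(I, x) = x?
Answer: 560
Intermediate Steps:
V(Z, s) = s
(116 - 60)*V(6, -2*(-5)) = (116 - 60)*(-2*(-5)) = 56*10 = 560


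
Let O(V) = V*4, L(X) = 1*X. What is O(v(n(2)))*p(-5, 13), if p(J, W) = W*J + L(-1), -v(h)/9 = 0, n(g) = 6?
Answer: 0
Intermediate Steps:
L(X) = X
v(h) = 0 (v(h) = -9*0 = 0)
O(V) = 4*V
p(J, W) = -1 + J*W (p(J, W) = W*J - 1 = J*W - 1 = -1 + J*W)
O(v(n(2)))*p(-5, 13) = (4*0)*(-1 - 5*13) = 0*(-1 - 65) = 0*(-66) = 0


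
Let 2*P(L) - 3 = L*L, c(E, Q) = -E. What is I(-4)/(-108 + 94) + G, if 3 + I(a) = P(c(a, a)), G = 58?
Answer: 1611/28 ≈ 57.536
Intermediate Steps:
P(L) = 3/2 + L²/2 (P(L) = 3/2 + (L*L)/2 = 3/2 + L²/2)
I(a) = -3/2 + a²/2 (I(a) = -3 + (3/2 + (-a)²/2) = -3 + (3/2 + a²/2) = -3/2 + a²/2)
I(-4)/(-108 + 94) + G = (-3/2 + (½)*(-4)²)/(-108 + 94) + 58 = (-3/2 + (½)*16)/(-14) + 58 = (-3/2 + 8)*(-1/14) + 58 = (13/2)*(-1/14) + 58 = -13/28 + 58 = 1611/28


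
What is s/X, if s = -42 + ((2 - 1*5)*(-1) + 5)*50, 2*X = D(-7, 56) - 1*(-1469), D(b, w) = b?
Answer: 358/731 ≈ 0.48974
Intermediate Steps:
X = 731 (X = (-7 - 1*(-1469))/2 = (-7 + 1469)/2 = (1/2)*1462 = 731)
s = 358 (s = -42 + ((2 - 5)*(-1) + 5)*50 = -42 + (-3*(-1) + 5)*50 = -42 + (3 + 5)*50 = -42 + 8*50 = -42 + 400 = 358)
s/X = 358/731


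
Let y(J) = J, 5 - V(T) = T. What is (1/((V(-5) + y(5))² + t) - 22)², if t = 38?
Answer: 33466225/69169 ≈ 483.83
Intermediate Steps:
V(T) = 5 - T
(1/((V(-5) + y(5))² + t) - 22)² = (1/(((5 - 1*(-5)) + 5)² + 38) - 22)² = (1/(((5 + 5) + 5)² + 38) - 22)² = (1/((10 + 5)² + 38) - 22)² = (1/(15² + 38) - 22)² = (1/(225 + 38) - 22)² = (1/263 - 22)² = (-5785/263)² = 33466225/69169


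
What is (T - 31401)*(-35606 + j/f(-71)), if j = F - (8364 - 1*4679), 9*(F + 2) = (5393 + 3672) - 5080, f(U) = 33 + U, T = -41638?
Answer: 443640858053/171 ≈ 2.5944e+9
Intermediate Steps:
F = 3967/9 (F = -2 + ((5393 + 3672) - 5080)/9 = -2 + (9065 - 5080)/9 = -2 + (⅑)*3985 = -2 + 3985/9 = 3967/9 ≈ 440.78)
j = -29198/9 (j = 3967/9 - (8364 - 1*4679) = 3967/9 - (8364 - 4679) = 3967/9 - 1*3685 = 3967/9 - 3685 = -29198/9 ≈ -3244.2)
(T - 31401)*(-35606 + j/f(-71)) = (-41638 - 31401)*(-35606 - 29198/(9*(33 - 71))) = -73039*(-35606 - 29198/9/(-38)) = -73039*(-35606 - 29198/9*(-1/38)) = -73039*(-35606 + 14599/171) = -73039*(-6074027/171) = 443640858053/171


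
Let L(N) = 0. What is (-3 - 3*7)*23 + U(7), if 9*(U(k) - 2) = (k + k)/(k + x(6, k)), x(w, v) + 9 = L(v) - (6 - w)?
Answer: -4957/9 ≈ -550.78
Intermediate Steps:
x(w, v) = -15 + w (x(w, v) = -9 + (0 - (6 - w)) = -9 + (0 + (-6 + w)) = -9 + (-6 + w) = -15 + w)
U(k) = 2 + 2*k/(9*(-9 + k)) (U(k) = 2 + ((k + k)/(k + (-15 + 6)))/9 = 2 + ((2*k)/(k - 9))/9 = 2 + ((2*k)/(-9 + k))/9 = 2 + (2*k/(-9 + k))/9 = 2 + 2*k/(9*(-9 + k)))
(-3 - 3*7)*23 + U(7) = (-3 - 3*7)*23 + 2*(-81 + 10*7)/(9*(-9 + 7)) = (-3 - 21)*23 + (2/9)*(-81 + 70)/(-2) = -24*23 + (2/9)*(-½)*(-11) = -552 + 11/9 = -4957/9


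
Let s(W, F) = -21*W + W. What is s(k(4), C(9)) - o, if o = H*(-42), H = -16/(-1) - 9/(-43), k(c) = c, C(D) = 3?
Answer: 25834/43 ≈ 600.79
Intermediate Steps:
s(W, F) = -20*W
H = 697/43 (H = -16*(-1) - 9*(-1/43) = 16 + 9/43 = 697/43 ≈ 16.209)
o = -29274/43 (o = (697/43)*(-42) = -29274/43 ≈ -680.79)
s(k(4), C(9)) - o = -20*4 - 1*(-29274/43) = -80 + 29274/43 = 25834/43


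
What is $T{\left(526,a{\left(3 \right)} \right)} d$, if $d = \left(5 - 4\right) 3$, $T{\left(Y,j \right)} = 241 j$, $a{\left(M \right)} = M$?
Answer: $2169$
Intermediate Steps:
$d = 3$ ($d = 1 \cdot 3 = 3$)
$T{\left(526,a{\left(3 \right)} \right)} d = 241 \cdot 3 \cdot 3 = 723 \cdot 3 = 2169$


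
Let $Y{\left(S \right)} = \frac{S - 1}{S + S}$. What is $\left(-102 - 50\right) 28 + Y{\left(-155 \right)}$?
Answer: $- \frac{659602}{155} \approx -4255.5$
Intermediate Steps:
$Y{\left(S \right)} = \frac{-1 + S}{2 S}$
$\left(-102 - 50\right) 28 + Y{\left(-155 \right)} = \left(-102 - 50\right) 28 + \frac{-1 - 155}{2 \left(-155\right)} = \left(-152\right) 28 + \frac{1}{2} \left(- \frac{1}{155}\right) \left(-156\right) = -4256 + \frac{78}{155} = - \frac{659602}{155}$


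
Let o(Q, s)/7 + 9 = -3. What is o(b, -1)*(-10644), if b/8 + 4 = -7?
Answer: 894096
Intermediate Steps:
b = -88 (b = -32 + 8*(-7) = -32 - 56 = -88)
o(Q, s) = -84 (o(Q, s) = -63 + 7*(-3) = -63 - 21 = -84)
o(b, -1)*(-10644) = -84*(-10644) = 894096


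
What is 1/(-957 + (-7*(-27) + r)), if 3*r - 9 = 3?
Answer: -1/764 ≈ -0.0013089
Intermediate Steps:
r = 4 (r = 3 + (⅓)*3 = 3 + 1 = 4)
1/(-957 + (-7*(-27) + r)) = 1/(-957 + (-7*(-27) + 4)) = 1/(-957 + (189 + 4)) = 1/(-957 + 193) = 1/(-764) = -1/764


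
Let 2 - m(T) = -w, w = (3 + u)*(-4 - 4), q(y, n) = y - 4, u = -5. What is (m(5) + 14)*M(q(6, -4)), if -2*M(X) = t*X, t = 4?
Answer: -128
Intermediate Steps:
q(y, n) = -4 + y
M(X) = -2*X
w = 16 (w = (3 - 5)*(-4 - 4) = -2*(-8) = 16)
m(T) = 18 (m(T) = 2 - (-1)*16 = 2 - 1*(-16) = 2 + 16 = 18)
(m(5) + 14)*M(q(6, -4)) = (18 + 14)*(-2*(-4 + 6)) = 32*(-2*2) = 32*(-4) = -128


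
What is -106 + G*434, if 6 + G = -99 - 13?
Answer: -51318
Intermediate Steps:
G = -118 (G = -6 + (-99 - 13) = -6 - 112 = -118)
-106 + G*434 = -106 - 118*434 = -106 - 51212 = -51318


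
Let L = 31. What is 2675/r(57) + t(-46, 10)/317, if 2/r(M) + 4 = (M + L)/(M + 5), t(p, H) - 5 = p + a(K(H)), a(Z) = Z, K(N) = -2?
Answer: -33920333/9827 ≈ -3451.8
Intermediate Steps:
t(p, H) = 3 + p (t(p, H) = 5 + (p - 2) = 5 + (-2 + p) = 3 + p)
r(M) = 2/(-4 + (31 + M)/(5 + M)) (r(M) = 2/(-4 + (M + 31)/(M + 5)) = 2/(-4 + (31 + M)/(5 + M)))
2675/r(57) + t(-46, 10)/317 = 2675/((2*(-5 - 1*57)/(-11 + 3*57))) + (3 - 46)/317 = 2675/((2*(-5 - 57)/(-11 + 171))) - 43*1/317 = 2675/((2*(-62)/160)) - 43/317 = 2675/((2*(1/160)*(-62))) - 43/317 = 2675/(-31/40) - 43/317 = 2675*(-40/31) - 43/317 = -107000/31 - 43/317 = -33920333/9827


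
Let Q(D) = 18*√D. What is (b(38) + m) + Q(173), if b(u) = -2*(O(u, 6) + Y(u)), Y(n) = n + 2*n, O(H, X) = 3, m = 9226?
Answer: 8992 + 18*√173 ≈ 9228.8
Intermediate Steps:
Y(n) = 3*n
b(u) = -6 - 6*u (b(u) = -2*(3 + 3*u) = -6 - 6*u)
(b(38) + m) + Q(173) = ((-6 - 6*38) + 9226) + 18*√173 = ((-6 - 228) + 9226) + 18*√173 = (-234 + 9226) + 18*√173 = 8992 + 18*√173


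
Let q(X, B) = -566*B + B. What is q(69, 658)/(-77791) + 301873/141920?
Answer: 10892085849/1577156960 ≈ 6.9062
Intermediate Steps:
q(X, B) = -565*B
q(69, 658)/(-77791) + 301873/141920 = -565*658/(-77791) + 301873/141920 = -371770*(-1/77791) + 301873*(1/141920) = 53110/11113 + 301873/141920 = 10892085849/1577156960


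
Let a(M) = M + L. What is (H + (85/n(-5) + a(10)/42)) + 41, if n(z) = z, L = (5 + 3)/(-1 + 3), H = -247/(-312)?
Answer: 201/8 ≈ 25.125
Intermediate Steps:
H = 19/24 (H = -247*(-1/312) = 19/24 ≈ 0.79167)
L = 4 (L = 8/2 = 8*(1/2) = 4)
a(M) = 4 + M (a(M) = M + 4 = 4 + M)
(H + (85/n(-5) + a(10)/42)) + 41 = (19/24 + (85/(-5) + (4 + 10)/42)) + 41 = (19/24 + (85*(-1/5) + 14*(1/42))) + 41 = (19/24 + (-17 + 1/3)) + 41 = (19/24 - 50/3) + 41 = -127/8 + 41 = 201/8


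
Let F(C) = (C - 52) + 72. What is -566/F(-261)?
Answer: 566/241 ≈ 2.3485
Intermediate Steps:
F(C) = 20 + C (F(C) = (-52 + C) + 72 = 20 + C)
-566/F(-261) = -566/(20 - 261) = -566/(-241) = -566*(-1/241) = 566/241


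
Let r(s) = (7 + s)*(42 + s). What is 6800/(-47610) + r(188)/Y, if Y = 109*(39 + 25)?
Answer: 104393585/16606368 ≈ 6.2864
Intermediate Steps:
Y = 6976 (Y = 109*64 = 6976)
6800/(-47610) + r(188)/Y = 6800/(-47610) + (294 + 188**2 + 49*188)/6976 = 6800*(-1/47610) + (294 + 35344 + 9212)*(1/6976) = -680/4761 + 44850*(1/6976) = -680/4761 + 22425/3488 = 104393585/16606368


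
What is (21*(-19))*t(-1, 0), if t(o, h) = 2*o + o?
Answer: 1197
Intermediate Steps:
t(o, h) = 3*o
(21*(-19))*t(-1, 0) = (21*(-19))*(3*(-1)) = -399*(-3) = 1197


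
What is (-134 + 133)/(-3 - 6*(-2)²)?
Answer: 1/27 ≈ 0.037037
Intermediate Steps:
(-134 + 133)/(-3 - 6*(-2)²) = -1/(-3 - 6*4) = -1/(-3 - 24) = -1/(-27) = -1/27*(-1) = 1/27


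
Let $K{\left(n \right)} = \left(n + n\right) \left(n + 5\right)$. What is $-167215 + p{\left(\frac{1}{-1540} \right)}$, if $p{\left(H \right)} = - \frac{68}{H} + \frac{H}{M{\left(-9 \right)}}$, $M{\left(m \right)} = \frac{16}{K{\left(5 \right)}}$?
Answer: $- \frac{76993845}{1232} \approx -62495.0$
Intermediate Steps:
$K{\left(n \right)} = 2 n \left(5 + n\right)$
$M{\left(m \right)} = \frac{4}{25}$ ($M{\left(m \right)} = \frac{16}{2 \cdot 5 \left(5 + 5\right)} = \frac{16}{2 \cdot 5 \cdot 10} = \frac{16}{100} = 16 \cdot \frac{1}{100} = \frac{4}{25}$)
$p{\left(H \right)} = - \frac{68}{H} + \frac{25 H}{4}$ ($p{\left(H \right)} = - \frac{68}{H} + \frac{H}{\frac{4}{25}} = - \frac{68}{H} + H \frac{25}{4} = - \frac{68}{H} + \frac{25 H}{4}$)
$-167215 + p{\left(\frac{1}{-1540} \right)} = -167215 + \left(- \frac{68}{\frac{1}{-1540}} + \frac{25}{4 \left(-1540\right)}\right) = -167215 + \left(- \frac{68}{- \frac{1}{1540}} + \frac{25}{4} \left(- \frac{1}{1540}\right)\right) = -167215 - - \frac{129015035}{1232} = -167215 + \left(104720 - \frac{5}{1232}\right) = -167215 + \frac{129015035}{1232} = - \frac{76993845}{1232}$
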